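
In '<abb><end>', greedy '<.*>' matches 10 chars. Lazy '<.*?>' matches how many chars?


Greedy '<.*>' tries to match as MUCH as possible.
Lazy '<.*?>' tries to match as LITTLE as possible.

String: '<abb><end>'
Greedy '<.*>' starts at first '<' and extends to the LAST '>': '<abb><end>' (10 chars)
Lazy '<.*?>' starts at first '<' and stops at the FIRST '>': '<abb>' (5 chars)

5


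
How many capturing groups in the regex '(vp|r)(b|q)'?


To count capturing groups, count each '(' that starts a group.
Pattern: '(vp|r)(b|q)'
Walking through the pattern:
  Position 0: '(' -> group #1
  Position 6: '(' -> group #2
Total capturing groups: 2

2


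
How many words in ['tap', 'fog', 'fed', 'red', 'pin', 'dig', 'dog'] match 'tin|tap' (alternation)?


Alternation 'tin|tap' matches either 'tin' or 'tap'.
Checking each word:
  'tap' -> MATCH
  'fog' -> no
  'fed' -> no
  'red' -> no
  'pin' -> no
  'dig' -> no
  'dog' -> no
Matches: ['tap']
Count: 1

1


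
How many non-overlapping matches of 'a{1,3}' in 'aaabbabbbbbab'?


Pattern 'a{1,3}' matches between 1 and 3 consecutive a's (greedy).
String: 'aaabbabbbbbab'
Finding runs of a's and applying greedy matching:
  Run at pos 0: 'aaa' (length 3)
  Run at pos 5: 'a' (length 1)
  Run at pos 11: 'a' (length 1)
Matches: ['aaa', 'a', 'a']
Count: 3

3


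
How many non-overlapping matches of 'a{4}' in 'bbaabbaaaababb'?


Pattern 'a{4}' matches exactly 4 consecutive a's (greedy, non-overlapping).
String: 'bbaabbaaaababb'
Scanning for runs of a's:
  Run at pos 2: 'aa' (length 2) -> 0 match(es)
  Run at pos 6: 'aaaa' (length 4) -> 1 match(es)
  Run at pos 11: 'a' (length 1) -> 0 match(es)
Matches found: ['aaaa']
Total: 1

1


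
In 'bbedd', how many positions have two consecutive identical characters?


Looking for consecutive identical characters in 'bbedd':
  pos 0-1: 'b' vs 'b' -> MATCH ('bb')
  pos 1-2: 'b' vs 'e' -> different
  pos 2-3: 'e' vs 'd' -> different
  pos 3-4: 'd' vs 'd' -> MATCH ('dd')
Consecutive identical pairs: ['bb', 'dd']
Count: 2

2


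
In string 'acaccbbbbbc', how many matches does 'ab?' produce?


Pattern 'ab?' matches 'a' optionally followed by 'b'.
String: 'acaccbbbbbc'
Scanning left to right for 'a' then checking next char:
  Match 1: 'a' (a not followed by b)
  Match 2: 'a' (a not followed by b)
Total matches: 2

2


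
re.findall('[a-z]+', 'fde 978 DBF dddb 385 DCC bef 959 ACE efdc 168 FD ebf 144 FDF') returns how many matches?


Pattern '[a-z]+' finds one or more lowercase letters.
Text: 'fde 978 DBF dddb 385 DCC bef 959 ACE efdc 168 FD ebf 144 FDF'
Scanning for matches:
  Match 1: 'fde'
  Match 2: 'dddb'
  Match 3: 'bef'
  Match 4: 'efdc'
  Match 5: 'ebf'
Total matches: 5

5


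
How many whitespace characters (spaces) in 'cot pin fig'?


\s matches whitespace characters (spaces, tabs, etc.).
Text: 'cot pin fig'
This text has 3 words separated by spaces.
Number of spaces = number of words - 1 = 3 - 1 = 2

2


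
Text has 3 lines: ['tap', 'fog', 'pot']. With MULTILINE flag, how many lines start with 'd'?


With MULTILINE flag, ^ matches the start of each line.
Lines: ['tap', 'fog', 'pot']
Checking which lines start with 'd':
  Line 1: 'tap' -> no
  Line 2: 'fog' -> no
  Line 3: 'pot' -> no
Matching lines: []
Count: 0

0


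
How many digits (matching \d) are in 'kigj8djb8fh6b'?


\d matches any digit 0-9.
Scanning 'kigj8djb8fh6b':
  pos 4: '8' -> DIGIT
  pos 8: '8' -> DIGIT
  pos 11: '6' -> DIGIT
Digits found: ['8', '8', '6']
Total: 3

3


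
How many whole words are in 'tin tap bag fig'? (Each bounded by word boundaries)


Word boundaries (\b) mark the start/end of each word.
Text: 'tin tap bag fig'
Splitting by whitespace:
  Word 1: 'tin'
  Word 2: 'tap'
  Word 3: 'bag'
  Word 4: 'fig'
Total whole words: 4

4


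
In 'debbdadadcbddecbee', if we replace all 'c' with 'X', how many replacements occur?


re.sub('c', 'X', text) replaces every occurrence of 'c' with 'X'.
Text: 'debbdadadcbddecbee'
Scanning for 'c':
  pos 9: 'c' -> replacement #1
  pos 14: 'c' -> replacement #2
Total replacements: 2

2


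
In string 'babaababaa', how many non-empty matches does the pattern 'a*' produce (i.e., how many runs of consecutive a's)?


Pattern 'a*' matches zero or more a's. We want non-empty runs of consecutive a's.
String: 'babaababaa'
Walking through the string to find runs of a's:
  Run 1: positions 1-1 -> 'a'
  Run 2: positions 3-4 -> 'aa'
  Run 3: positions 6-6 -> 'a'
  Run 4: positions 8-9 -> 'aa'
Non-empty runs found: ['a', 'aa', 'a', 'aa']
Count: 4

4


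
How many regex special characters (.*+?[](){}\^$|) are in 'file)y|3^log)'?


Regex special characters are: . * + ? [ ] ( ) { } \ ^ $ |
Scanning 'file)y|3^log)':
  pos 4: ')' -> SPECIAL
  pos 6: '|' -> SPECIAL
  pos 8: '^' -> SPECIAL
  pos 12: ')' -> SPECIAL
Special chars found: [')', '|', '^', ')']
Total: 4

4


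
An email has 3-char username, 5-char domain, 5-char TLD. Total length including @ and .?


An email address has format: username@domain.tld
Username length: 3
'@' character: 1
Domain length: 5
'.' character: 1
TLD length: 5
Total = 3 + 1 + 5 + 1 + 5 = 15

15


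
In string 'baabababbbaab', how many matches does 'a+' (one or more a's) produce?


Pattern 'a+' matches one or more consecutive a's.
String: 'baabababbbaab'
Scanning for runs of a:
  Match 1: 'aa' (length 2)
  Match 2: 'a' (length 1)
  Match 3: 'a' (length 1)
  Match 4: 'aa' (length 2)
Total matches: 4

4


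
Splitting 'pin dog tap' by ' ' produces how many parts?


Splitting by ' ' breaks the string at each occurrence of the separator.
Text: 'pin dog tap'
Parts after split:
  Part 1: 'pin'
  Part 2: 'dog'
  Part 3: 'tap'
Total parts: 3

3


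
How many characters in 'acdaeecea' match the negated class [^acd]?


Negated class [^acd] matches any char NOT in {a, c, d}
Scanning 'acdaeecea':
  pos 0: 'a' -> no (excluded)
  pos 1: 'c' -> no (excluded)
  pos 2: 'd' -> no (excluded)
  pos 3: 'a' -> no (excluded)
  pos 4: 'e' -> MATCH
  pos 5: 'e' -> MATCH
  pos 6: 'c' -> no (excluded)
  pos 7: 'e' -> MATCH
  pos 8: 'a' -> no (excluded)
Total matches: 3

3


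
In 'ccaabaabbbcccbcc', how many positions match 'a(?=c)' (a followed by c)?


Lookahead 'a(?=c)' matches 'a' only when followed by 'c'.
String: 'ccaabaabbbcccbcc'
Checking each position where char is 'a':
  pos 2: 'a' -> no (next='a')
  pos 3: 'a' -> no (next='b')
  pos 5: 'a' -> no (next='a')
  pos 6: 'a' -> no (next='b')
Matching positions: []
Count: 0

0


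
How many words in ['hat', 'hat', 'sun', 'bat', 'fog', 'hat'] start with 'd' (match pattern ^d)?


Pattern ^d anchors to start of word. Check which words begin with 'd':
  'hat' -> no
  'hat' -> no
  'sun' -> no
  'bat' -> no
  'fog' -> no
  'hat' -> no
Matching words: []
Count: 0

0


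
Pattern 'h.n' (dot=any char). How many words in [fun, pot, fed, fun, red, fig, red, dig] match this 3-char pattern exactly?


Pattern 'h.n' means: starts with 'h', any single char, ends with 'n'.
Checking each word (must be exactly 3 chars):
  'fun' (len=3): no
  'pot' (len=3): no
  'fed' (len=3): no
  'fun' (len=3): no
  'red' (len=3): no
  'fig' (len=3): no
  'red' (len=3): no
  'dig' (len=3): no
Matching words: []
Total: 0

0


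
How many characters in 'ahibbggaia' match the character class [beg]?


Character class [beg] matches any of: {b, e, g}
Scanning string 'ahibbggaia' character by character:
  pos 0: 'a' -> no
  pos 1: 'h' -> no
  pos 2: 'i' -> no
  pos 3: 'b' -> MATCH
  pos 4: 'b' -> MATCH
  pos 5: 'g' -> MATCH
  pos 6: 'g' -> MATCH
  pos 7: 'a' -> no
  pos 8: 'i' -> no
  pos 9: 'a' -> no
Total matches: 4

4


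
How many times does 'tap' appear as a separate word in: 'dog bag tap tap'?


Scanning each word for exact match 'tap':
  Word 1: 'dog' -> no
  Word 2: 'bag' -> no
  Word 3: 'tap' -> MATCH
  Word 4: 'tap' -> MATCH
Total matches: 2

2


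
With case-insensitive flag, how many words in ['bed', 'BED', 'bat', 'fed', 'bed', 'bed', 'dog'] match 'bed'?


Case-insensitive matching: compare each word's lowercase form to 'bed'.
  'bed' -> lower='bed' -> MATCH
  'BED' -> lower='bed' -> MATCH
  'bat' -> lower='bat' -> no
  'fed' -> lower='fed' -> no
  'bed' -> lower='bed' -> MATCH
  'bed' -> lower='bed' -> MATCH
  'dog' -> lower='dog' -> no
Matches: ['bed', 'BED', 'bed', 'bed']
Count: 4

4


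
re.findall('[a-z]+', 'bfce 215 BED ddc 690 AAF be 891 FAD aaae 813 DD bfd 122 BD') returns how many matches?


Pattern '[a-z]+' finds one or more lowercase letters.
Text: 'bfce 215 BED ddc 690 AAF be 891 FAD aaae 813 DD bfd 122 BD'
Scanning for matches:
  Match 1: 'bfce'
  Match 2: 'ddc'
  Match 3: 'be'
  Match 4: 'aaae'
  Match 5: 'bfd'
Total matches: 5

5


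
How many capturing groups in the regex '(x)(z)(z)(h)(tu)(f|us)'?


To count capturing groups, count each '(' that starts a group.
Pattern: '(x)(z)(z)(h)(tu)(f|us)'
Walking through the pattern:
  Position 0: '(' -> group #1
  Position 3: '(' -> group #2
  Position 6: '(' -> group #3
  Position 9: '(' -> group #4
  Position 12: '(' -> group #5
  Position 16: '(' -> group #6
Total capturing groups: 6

6


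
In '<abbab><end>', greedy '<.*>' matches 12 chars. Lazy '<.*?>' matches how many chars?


Greedy '<.*>' tries to match as MUCH as possible.
Lazy '<.*?>' tries to match as LITTLE as possible.

String: '<abbab><end>'
Greedy '<.*>' starts at first '<' and extends to the LAST '>': '<abbab><end>' (12 chars)
Lazy '<.*?>' starts at first '<' and stops at the FIRST '>': '<abbab>' (7 chars)

7


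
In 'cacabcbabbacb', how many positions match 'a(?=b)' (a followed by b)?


Lookahead 'a(?=b)' matches 'a' only when followed by 'b'.
String: 'cacabcbabbacb'
Checking each position where char is 'a':
  pos 1: 'a' -> no (next='c')
  pos 3: 'a' -> MATCH (next='b')
  pos 7: 'a' -> MATCH (next='b')
  pos 10: 'a' -> no (next='c')
Matching positions: [3, 7]
Count: 2

2


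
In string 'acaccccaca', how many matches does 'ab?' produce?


Pattern 'ab?' matches 'a' optionally followed by 'b'.
String: 'acaccccaca'
Scanning left to right for 'a' then checking next char:
  Match 1: 'a' (a not followed by b)
  Match 2: 'a' (a not followed by b)
  Match 3: 'a' (a not followed by b)
  Match 4: 'a' (a not followed by b)
Total matches: 4

4


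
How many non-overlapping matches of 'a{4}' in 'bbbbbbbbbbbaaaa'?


Pattern 'a{4}' matches exactly 4 consecutive a's (greedy, non-overlapping).
String: 'bbbbbbbbbbbaaaa'
Scanning for runs of a's:
  Run at pos 11: 'aaaa' (length 4) -> 1 match(es)
Matches found: ['aaaa']
Total: 1

1


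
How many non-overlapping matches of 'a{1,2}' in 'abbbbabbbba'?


Pattern 'a{1,2}' matches between 1 and 2 consecutive a's (greedy).
String: 'abbbbabbbba'
Finding runs of a's and applying greedy matching:
  Run at pos 0: 'a' (length 1)
  Run at pos 5: 'a' (length 1)
  Run at pos 10: 'a' (length 1)
Matches: ['a', 'a', 'a']
Count: 3

3


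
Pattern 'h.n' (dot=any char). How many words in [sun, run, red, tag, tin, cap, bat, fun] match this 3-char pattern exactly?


Pattern 'h.n' means: starts with 'h', any single char, ends with 'n'.
Checking each word (must be exactly 3 chars):
  'sun' (len=3): no
  'run' (len=3): no
  'red' (len=3): no
  'tag' (len=3): no
  'tin' (len=3): no
  'cap' (len=3): no
  'bat' (len=3): no
  'fun' (len=3): no
Matching words: []
Total: 0

0


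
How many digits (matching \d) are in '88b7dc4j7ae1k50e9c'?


\d matches any digit 0-9.
Scanning '88b7dc4j7ae1k50e9c':
  pos 0: '8' -> DIGIT
  pos 1: '8' -> DIGIT
  pos 3: '7' -> DIGIT
  pos 6: '4' -> DIGIT
  pos 8: '7' -> DIGIT
  pos 11: '1' -> DIGIT
  pos 13: '5' -> DIGIT
  pos 14: '0' -> DIGIT
  pos 16: '9' -> DIGIT
Digits found: ['8', '8', '7', '4', '7', '1', '5', '0', '9']
Total: 9

9


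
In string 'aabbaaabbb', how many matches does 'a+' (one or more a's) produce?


Pattern 'a+' matches one or more consecutive a's.
String: 'aabbaaabbb'
Scanning for runs of a:
  Match 1: 'aa' (length 2)
  Match 2: 'aaa' (length 3)
Total matches: 2

2


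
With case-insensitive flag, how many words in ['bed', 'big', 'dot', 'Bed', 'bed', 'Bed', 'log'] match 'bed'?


Case-insensitive matching: compare each word's lowercase form to 'bed'.
  'bed' -> lower='bed' -> MATCH
  'big' -> lower='big' -> no
  'dot' -> lower='dot' -> no
  'Bed' -> lower='bed' -> MATCH
  'bed' -> lower='bed' -> MATCH
  'Bed' -> lower='bed' -> MATCH
  'log' -> lower='log' -> no
Matches: ['bed', 'Bed', 'bed', 'Bed']
Count: 4

4


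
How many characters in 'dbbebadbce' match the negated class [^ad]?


Negated class [^ad] matches any char NOT in {a, d}
Scanning 'dbbebadbce':
  pos 0: 'd' -> no (excluded)
  pos 1: 'b' -> MATCH
  pos 2: 'b' -> MATCH
  pos 3: 'e' -> MATCH
  pos 4: 'b' -> MATCH
  pos 5: 'a' -> no (excluded)
  pos 6: 'd' -> no (excluded)
  pos 7: 'b' -> MATCH
  pos 8: 'c' -> MATCH
  pos 9: 'e' -> MATCH
Total matches: 7

7


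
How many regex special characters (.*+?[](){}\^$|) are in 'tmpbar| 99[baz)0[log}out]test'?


Regex special characters are: . * + ? [ ] ( ) { } \ ^ $ |
Scanning 'tmpbar| 99[baz)0[log}out]test':
  pos 6: '|' -> SPECIAL
  pos 10: '[' -> SPECIAL
  pos 14: ')' -> SPECIAL
  pos 16: '[' -> SPECIAL
  pos 20: '}' -> SPECIAL
  pos 24: ']' -> SPECIAL
Special chars found: ['|', '[', ')', '[', '}', ']']
Total: 6

6


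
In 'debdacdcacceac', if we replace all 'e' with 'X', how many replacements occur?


re.sub('e', 'X', text) replaces every occurrence of 'e' with 'X'.
Text: 'debdacdcacceac'
Scanning for 'e':
  pos 1: 'e' -> replacement #1
  pos 11: 'e' -> replacement #2
Total replacements: 2

2


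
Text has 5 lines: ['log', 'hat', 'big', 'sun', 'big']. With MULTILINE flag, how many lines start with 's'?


With MULTILINE flag, ^ matches the start of each line.
Lines: ['log', 'hat', 'big', 'sun', 'big']
Checking which lines start with 's':
  Line 1: 'log' -> no
  Line 2: 'hat' -> no
  Line 3: 'big' -> no
  Line 4: 'sun' -> MATCH
  Line 5: 'big' -> no
Matching lines: ['sun']
Count: 1

1


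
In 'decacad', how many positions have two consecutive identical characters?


Looking for consecutive identical characters in 'decacad':
  pos 0-1: 'd' vs 'e' -> different
  pos 1-2: 'e' vs 'c' -> different
  pos 2-3: 'c' vs 'a' -> different
  pos 3-4: 'a' vs 'c' -> different
  pos 4-5: 'c' vs 'a' -> different
  pos 5-6: 'a' vs 'd' -> different
Consecutive identical pairs: []
Count: 0

0


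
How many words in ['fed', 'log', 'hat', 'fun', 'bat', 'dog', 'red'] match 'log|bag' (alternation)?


Alternation 'log|bag' matches either 'log' or 'bag'.
Checking each word:
  'fed' -> no
  'log' -> MATCH
  'hat' -> no
  'fun' -> no
  'bat' -> no
  'dog' -> no
  'red' -> no
Matches: ['log']
Count: 1

1


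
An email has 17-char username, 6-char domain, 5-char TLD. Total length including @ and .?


An email address has format: username@domain.tld
Username length: 17
'@' character: 1
Domain length: 6
'.' character: 1
TLD length: 5
Total = 17 + 1 + 6 + 1 + 5 = 30

30


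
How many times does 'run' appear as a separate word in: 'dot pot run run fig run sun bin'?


Scanning each word for exact match 'run':
  Word 1: 'dot' -> no
  Word 2: 'pot' -> no
  Word 3: 'run' -> MATCH
  Word 4: 'run' -> MATCH
  Word 5: 'fig' -> no
  Word 6: 'run' -> MATCH
  Word 7: 'sun' -> no
  Word 8: 'bin' -> no
Total matches: 3

3


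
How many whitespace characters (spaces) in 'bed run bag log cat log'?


\s matches whitespace characters (spaces, tabs, etc.).
Text: 'bed run bag log cat log'
This text has 6 words separated by spaces.
Number of spaces = number of words - 1 = 6 - 1 = 5

5


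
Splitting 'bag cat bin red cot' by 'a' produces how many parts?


Splitting by 'a' breaks the string at each occurrence of the separator.
Text: 'bag cat bin red cot'
Parts after split:
  Part 1: 'b'
  Part 2: 'g c'
  Part 3: 't bin red cot'
Total parts: 3

3


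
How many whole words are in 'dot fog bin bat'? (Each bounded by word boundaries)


Word boundaries (\b) mark the start/end of each word.
Text: 'dot fog bin bat'
Splitting by whitespace:
  Word 1: 'dot'
  Word 2: 'fog'
  Word 3: 'bin'
  Word 4: 'bat'
Total whole words: 4

4


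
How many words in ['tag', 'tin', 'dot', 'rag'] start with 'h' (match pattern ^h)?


Pattern ^h anchors to start of word. Check which words begin with 'h':
  'tag' -> no
  'tin' -> no
  'dot' -> no
  'rag' -> no
Matching words: []
Count: 0

0


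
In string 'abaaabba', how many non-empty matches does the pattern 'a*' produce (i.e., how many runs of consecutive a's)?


Pattern 'a*' matches zero or more a's. We want non-empty runs of consecutive a's.
String: 'abaaabba'
Walking through the string to find runs of a's:
  Run 1: positions 0-0 -> 'a'
  Run 2: positions 2-4 -> 'aaa'
  Run 3: positions 7-7 -> 'a'
Non-empty runs found: ['a', 'aaa', 'a']
Count: 3

3


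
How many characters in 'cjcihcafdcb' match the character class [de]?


Character class [de] matches any of: {d, e}
Scanning string 'cjcihcafdcb' character by character:
  pos 0: 'c' -> no
  pos 1: 'j' -> no
  pos 2: 'c' -> no
  pos 3: 'i' -> no
  pos 4: 'h' -> no
  pos 5: 'c' -> no
  pos 6: 'a' -> no
  pos 7: 'f' -> no
  pos 8: 'd' -> MATCH
  pos 9: 'c' -> no
  pos 10: 'b' -> no
Total matches: 1

1


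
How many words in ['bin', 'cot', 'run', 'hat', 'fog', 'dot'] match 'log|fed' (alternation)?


Alternation 'log|fed' matches either 'log' or 'fed'.
Checking each word:
  'bin' -> no
  'cot' -> no
  'run' -> no
  'hat' -> no
  'fog' -> no
  'dot' -> no
Matches: []
Count: 0

0


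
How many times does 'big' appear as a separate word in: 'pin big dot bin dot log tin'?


Scanning each word for exact match 'big':
  Word 1: 'pin' -> no
  Word 2: 'big' -> MATCH
  Word 3: 'dot' -> no
  Word 4: 'bin' -> no
  Word 5: 'dot' -> no
  Word 6: 'log' -> no
  Word 7: 'tin' -> no
Total matches: 1

1


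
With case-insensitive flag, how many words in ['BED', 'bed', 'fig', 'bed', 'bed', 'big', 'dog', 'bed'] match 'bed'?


Case-insensitive matching: compare each word's lowercase form to 'bed'.
  'BED' -> lower='bed' -> MATCH
  'bed' -> lower='bed' -> MATCH
  'fig' -> lower='fig' -> no
  'bed' -> lower='bed' -> MATCH
  'bed' -> lower='bed' -> MATCH
  'big' -> lower='big' -> no
  'dog' -> lower='dog' -> no
  'bed' -> lower='bed' -> MATCH
Matches: ['BED', 'bed', 'bed', 'bed', 'bed']
Count: 5

5


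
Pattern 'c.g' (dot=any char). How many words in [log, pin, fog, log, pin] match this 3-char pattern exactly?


Pattern 'c.g' means: starts with 'c', any single char, ends with 'g'.
Checking each word (must be exactly 3 chars):
  'log' (len=3): no
  'pin' (len=3): no
  'fog' (len=3): no
  'log' (len=3): no
  'pin' (len=3): no
Matching words: []
Total: 0

0


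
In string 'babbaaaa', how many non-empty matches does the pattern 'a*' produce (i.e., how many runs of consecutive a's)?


Pattern 'a*' matches zero or more a's. We want non-empty runs of consecutive a's.
String: 'babbaaaa'
Walking through the string to find runs of a's:
  Run 1: positions 1-1 -> 'a'
  Run 2: positions 4-7 -> 'aaaa'
Non-empty runs found: ['a', 'aaaa']
Count: 2

2


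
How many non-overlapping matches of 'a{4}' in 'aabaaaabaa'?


Pattern 'a{4}' matches exactly 4 consecutive a's (greedy, non-overlapping).
String: 'aabaaaabaa'
Scanning for runs of a's:
  Run at pos 0: 'aa' (length 2) -> 0 match(es)
  Run at pos 3: 'aaaa' (length 4) -> 1 match(es)
  Run at pos 8: 'aa' (length 2) -> 0 match(es)
Matches found: ['aaaa']
Total: 1

1


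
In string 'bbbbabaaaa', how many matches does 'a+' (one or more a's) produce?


Pattern 'a+' matches one or more consecutive a's.
String: 'bbbbabaaaa'
Scanning for runs of a:
  Match 1: 'a' (length 1)
  Match 2: 'aaaa' (length 4)
Total matches: 2

2


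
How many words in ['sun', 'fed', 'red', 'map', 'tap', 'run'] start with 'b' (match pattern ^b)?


Pattern ^b anchors to start of word. Check which words begin with 'b':
  'sun' -> no
  'fed' -> no
  'red' -> no
  'map' -> no
  'tap' -> no
  'run' -> no
Matching words: []
Count: 0

0


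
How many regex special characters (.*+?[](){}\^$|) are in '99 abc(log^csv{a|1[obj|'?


Regex special characters are: . * + ? [ ] ( ) { } \ ^ $ |
Scanning '99 abc(log^csv{a|1[obj|':
  pos 6: '(' -> SPECIAL
  pos 10: '^' -> SPECIAL
  pos 14: '{' -> SPECIAL
  pos 16: '|' -> SPECIAL
  pos 18: '[' -> SPECIAL
  pos 22: '|' -> SPECIAL
Special chars found: ['(', '^', '{', '|', '[', '|']
Total: 6

6


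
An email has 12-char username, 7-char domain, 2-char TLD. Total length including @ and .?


An email address has format: username@domain.tld
Username length: 12
'@' character: 1
Domain length: 7
'.' character: 1
TLD length: 2
Total = 12 + 1 + 7 + 1 + 2 = 23

23


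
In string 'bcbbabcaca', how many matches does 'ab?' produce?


Pattern 'ab?' matches 'a' optionally followed by 'b'.
String: 'bcbbabcaca'
Scanning left to right for 'a' then checking next char:
  Match 1: 'ab' (a followed by b)
  Match 2: 'a' (a not followed by b)
  Match 3: 'a' (a not followed by b)
Total matches: 3

3


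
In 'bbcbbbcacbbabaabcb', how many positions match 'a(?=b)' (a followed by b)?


Lookahead 'a(?=b)' matches 'a' only when followed by 'b'.
String: 'bbcbbbcacbbabaabcb'
Checking each position where char is 'a':
  pos 7: 'a' -> no (next='c')
  pos 11: 'a' -> MATCH (next='b')
  pos 13: 'a' -> no (next='a')
  pos 14: 'a' -> MATCH (next='b')
Matching positions: [11, 14]
Count: 2

2


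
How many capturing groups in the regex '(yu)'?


To count capturing groups, count each '(' that starts a group.
Pattern: '(yu)'
Walking through the pattern:
  Position 0: '(' -> group #1
Total capturing groups: 1

1


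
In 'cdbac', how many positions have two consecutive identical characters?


Looking for consecutive identical characters in 'cdbac':
  pos 0-1: 'c' vs 'd' -> different
  pos 1-2: 'd' vs 'b' -> different
  pos 2-3: 'b' vs 'a' -> different
  pos 3-4: 'a' vs 'c' -> different
Consecutive identical pairs: []
Count: 0

0


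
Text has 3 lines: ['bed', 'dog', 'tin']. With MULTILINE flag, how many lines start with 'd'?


With MULTILINE flag, ^ matches the start of each line.
Lines: ['bed', 'dog', 'tin']
Checking which lines start with 'd':
  Line 1: 'bed' -> no
  Line 2: 'dog' -> MATCH
  Line 3: 'tin' -> no
Matching lines: ['dog']
Count: 1

1


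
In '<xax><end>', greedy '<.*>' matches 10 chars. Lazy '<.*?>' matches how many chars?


Greedy '<.*>' tries to match as MUCH as possible.
Lazy '<.*?>' tries to match as LITTLE as possible.

String: '<xax><end>'
Greedy '<.*>' starts at first '<' and extends to the LAST '>': '<xax><end>' (10 chars)
Lazy '<.*?>' starts at first '<' and stops at the FIRST '>': '<xax>' (5 chars)

5


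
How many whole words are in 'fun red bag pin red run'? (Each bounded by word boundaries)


Word boundaries (\b) mark the start/end of each word.
Text: 'fun red bag pin red run'
Splitting by whitespace:
  Word 1: 'fun'
  Word 2: 'red'
  Word 3: 'bag'
  Word 4: 'pin'
  Word 5: 'red'
  Word 6: 'run'
Total whole words: 6

6


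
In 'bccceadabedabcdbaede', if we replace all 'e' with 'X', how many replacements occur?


re.sub('e', 'X', text) replaces every occurrence of 'e' with 'X'.
Text: 'bccceadabedabcdbaede'
Scanning for 'e':
  pos 4: 'e' -> replacement #1
  pos 9: 'e' -> replacement #2
  pos 17: 'e' -> replacement #3
  pos 19: 'e' -> replacement #4
Total replacements: 4

4


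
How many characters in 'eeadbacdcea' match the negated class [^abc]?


Negated class [^abc] matches any char NOT in {a, b, c}
Scanning 'eeadbacdcea':
  pos 0: 'e' -> MATCH
  pos 1: 'e' -> MATCH
  pos 2: 'a' -> no (excluded)
  pos 3: 'd' -> MATCH
  pos 4: 'b' -> no (excluded)
  pos 5: 'a' -> no (excluded)
  pos 6: 'c' -> no (excluded)
  pos 7: 'd' -> MATCH
  pos 8: 'c' -> no (excluded)
  pos 9: 'e' -> MATCH
  pos 10: 'a' -> no (excluded)
Total matches: 5

5


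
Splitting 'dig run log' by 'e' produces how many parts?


Splitting by 'e' breaks the string at each occurrence of the separator.
Text: 'dig run log'
Parts after split:
  Part 1: 'dig run log'
Total parts: 1

1


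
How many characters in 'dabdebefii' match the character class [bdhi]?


Character class [bdhi] matches any of: {b, d, h, i}
Scanning string 'dabdebefii' character by character:
  pos 0: 'd' -> MATCH
  pos 1: 'a' -> no
  pos 2: 'b' -> MATCH
  pos 3: 'd' -> MATCH
  pos 4: 'e' -> no
  pos 5: 'b' -> MATCH
  pos 6: 'e' -> no
  pos 7: 'f' -> no
  pos 8: 'i' -> MATCH
  pos 9: 'i' -> MATCH
Total matches: 6

6


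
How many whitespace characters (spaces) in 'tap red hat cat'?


\s matches whitespace characters (spaces, tabs, etc.).
Text: 'tap red hat cat'
This text has 4 words separated by spaces.
Number of spaces = number of words - 1 = 4 - 1 = 3

3


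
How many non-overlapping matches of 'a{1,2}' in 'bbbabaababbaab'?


Pattern 'a{1,2}' matches between 1 and 2 consecutive a's (greedy).
String: 'bbbabaababbaab'
Finding runs of a's and applying greedy matching:
  Run at pos 3: 'a' (length 1)
  Run at pos 5: 'aa' (length 2)
  Run at pos 8: 'a' (length 1)
  Run at pos 11: 'aa' (length 2)
Matches: ['a', 'aa', 'a', 'aa']
Count: 4

4


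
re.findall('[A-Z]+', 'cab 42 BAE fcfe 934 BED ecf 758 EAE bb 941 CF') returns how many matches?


Pattern '[A-Z]+' finds one or more uppercase letters.
Text: 'cab 42 BAE fcfe 934 BED ecf 758 EAE bb 941 CF'
Scanning for matches:
  Match 1: 'BAE'
  Match 2: 'BED'
  Match 3: 'EAE'
  Match 4: 'CF'
Total matches: 4

4


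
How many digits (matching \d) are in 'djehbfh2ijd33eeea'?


\d matches any digit 0-9.
Scanning 'djehbfh2ijd33eeea':
  pos 7: '2' -> DIGIT
  pos 11: '3' -> DIGIT
  pos 12: '3' -> DIGIT
Digits found: ['2', '3', '3']
Total: 3

3


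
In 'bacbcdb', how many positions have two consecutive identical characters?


Looking for consecutive identical characters in 'bacbcdb':
  pos 0-1: 'b' vs 'a' -> different
  pos 1-2: 'a' vs 'c' -> different
  pos 2-3: 'c' vs 'b' -> different
  pos 3-4: 'b' vs 'c' -> different
  pos 4-5: 'c' vs 'd' -> different
  pos 5-6: 'd' vs 'b' -> different
Consecutive identical pairs: []
Count: 0

0


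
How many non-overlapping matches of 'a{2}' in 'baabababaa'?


Pattern 'a{2}' matches exactly 2 consecutive a's (greedy, non-overlapping).
String: 'baabababaa'
Scanning for runs of a's:
  Run at pos 1: 'aa' (length 2) -> 1 match(es)
  Run at pos 4: 'a' (length 1) -> 0 match(es)
  Run at pos 6: 'a' (length 1) -> 0 match(es)
  Run at pos 8: 'aa' (length 2) -> 1 match(es)
Matches found: ['aa', 'aa']
Total: 2

2


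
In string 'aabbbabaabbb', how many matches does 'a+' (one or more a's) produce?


Pattern 'a+' matches one or more consecutive a's.
String: 'aabbbabaabbb'
Scanning for runs of a:
  Match 1: 'aa' (length 2)
  Match 2: 'a' (length 1)
  Match 3: 'aa' (length 2)
Total matches: 3

3


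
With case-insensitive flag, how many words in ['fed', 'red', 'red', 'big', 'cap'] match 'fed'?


Case-insensitive matching: compare each word's lowercase form to 'fed'.
  'fed' -> lower='fed' -> MATCH
  'red' -> lower='red' -> no
  'red' -> lower='red' -> no
  'big' -> lower='big' -> no
  'cap' -> lower='cap' -> no
Matches: ['fed']
Count: 1

1


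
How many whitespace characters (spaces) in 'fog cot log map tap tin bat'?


\s matches whitespace characters (spaces, tabs, etc.).
Text: 'fog cot log map tap tin bat'
This text has 7 words separated by spaces.
Number of spaces = number of words - 1 = 7 - 1 = 6

6


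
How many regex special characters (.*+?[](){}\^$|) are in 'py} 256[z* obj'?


Regex special characters are: . * + ? [ ] ( ) { } \ ^ $ |
Scanning 'py} 256[z* obj':
  pos 2: '}' -> SPECIAL
  pos 7: '[' -> SPECIAL
  pos 9: '*' -> SPECIAL
Special chars found: ['}', '[', '*']
Total: 3

3


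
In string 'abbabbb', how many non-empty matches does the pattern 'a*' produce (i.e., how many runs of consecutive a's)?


Pattern 'a*' matches zero or more a's. We want non-empty runs of consecutive a's.
String: 'abbabbb'
Walking through the string to find runs of a's:
  Run 1: positions 0-0 -> 'a'
  Run 2: positions 3-3 -> 'a'
Non-empty runs found: ['a', 'a']
Count: 2

2


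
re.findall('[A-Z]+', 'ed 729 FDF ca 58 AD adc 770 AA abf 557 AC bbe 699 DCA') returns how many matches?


Pattern '[A-Z]+' finds one or more uppercase letters.
Text: 'ed 729 FDF ca 58 AD adc 770 AA abf 557 AC bbe 699 DCA'
Scanning for matches:
  Match 1: 'FDF'
  Match 2: 'AD'
  Match 3: 'AA'
  Match 4: 'AC'
  Match 5: 'DCA'
Total matches: 5

5


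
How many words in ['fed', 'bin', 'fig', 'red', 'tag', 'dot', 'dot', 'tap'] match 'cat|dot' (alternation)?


Alternation 'cat|dot' matches either 'cat' or 'dot'.
Checking each word:
  'fed' -> no
  'bin' -> no
  'fig' -> no
  'red' -> no
  'tag' -> no
  'dot' -> MATCH
  'dot' -> MATCH
  'tap' -> no
Matches: ['dot', 'dot']
Count: 2

2


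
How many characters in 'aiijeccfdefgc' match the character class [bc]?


Character class [bc] matches any of: {b, c}
Scanning string 'aiijeccfdefgc' character by character:
  pos 0: 'a' -> no
  pos 1: 'i' -> no
  pos 2: 'i' -> no
  pos 3: 'j' -> no
  pos 4: 'e' -> no
  pos 5: 'c' -> MATCH
  pos 6: 'c' -> MATCH
  pos 7: 'f' -> no
  pos 8: 'd' -> no
  pos 9: 'e' -> no
  pos 10: 'f' -> no
  pos 11: 'g' -> no
  pos 12: 'c' -> MATCH
Total matches: 3

3


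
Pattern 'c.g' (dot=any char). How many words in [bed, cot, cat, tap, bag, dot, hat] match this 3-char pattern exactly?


Pattern 'c.g' means: starts with 'c', any single char, ends with 'g'.
Checking each word (must be exactly 3 chars):
  'bed' (len=3): no
  'cot' (len=3): no
  'cat' (len=3): no
  'tap' (len=3): no
  'bag' (len=3): no
  'dot' (len=3): no
  'hat' (len=3): no
Matching words: []
Total: 0

0


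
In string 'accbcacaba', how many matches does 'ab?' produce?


Pattern 'ab?' matches 'a' optionally followed by 'b'.
String: 'accbcacaba'
Scanning left to right for 'a' then checking next char:
  Match 1: 'a' (a not followed by b)
  Match 2: 'a' (a not followed by b)
  Match 3: 'ab' (a followed by b)
  Match 4: 'a' (a not followed by b)
Total matches: 4

4


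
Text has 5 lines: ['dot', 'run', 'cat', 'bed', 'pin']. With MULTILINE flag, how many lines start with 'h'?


With MULTILINE flag, ^ matches the start of each line.
Lines: ['dot', 'run', 'cat', 'bed', 'pin']
Checking which lines start with 'h':
  Line 1: 'dot' -> no
  Line 2: 'run' -> no
  Line 3: 'cat' -> no
  Line 4: 'bed' -> no
  Line 5: 'pin' -> no
Matching lines: []
Count: 0

0


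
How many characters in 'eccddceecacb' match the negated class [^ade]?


Negated class [^ade] matches any char NOT in {a, d, e}
Scanning 'eccddceecacb':
  pos 0: 'e' -> no (excluded)
  pos 1: 'c' -> MATCH
  pos 2: 'c' -> MATCH
  pos 3: 'd' -> no (excluded)
  pos 4: 'd' -> no (excluded)
  pos 5: 'c' -> MATCH
  pos 6: 'e' -> no (excluded)
  pos 7: 'e' -> no (excluded)
  pos 8: 'c' -> MATCH
  pos 9: 'a' -> no (excluded)
  pos 10: 'c' -> MATCH
  pos 11: 'b' -> MATCH
Total matches: 6

6


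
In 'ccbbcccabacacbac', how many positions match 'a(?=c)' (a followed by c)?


Lookahead 'a(?=c)' matches 'a' only when followed by 'c'.
String: 'ccbbcccabacacbac'
Checking each position where char is 'a':
  pos 7: 'a' -> no (next='b')
  pos 9: 'a' -> MATCH (next='c')
  pos 11: 'a' -> MATCH (next='c')
  pos 14: 'a' -> MATCH (next='c')
Matching positions: [9, 11, 14]
Count: 3

3


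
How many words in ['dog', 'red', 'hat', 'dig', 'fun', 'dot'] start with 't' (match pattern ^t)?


Pattern ^t anchors to start of word. Check which words begin with 't':
  'dog' -> no
  'red' -> no
  'hat' -> no
  'dig' -> no
  'fun' -> no
  'dot' -> no
Matching words: []
Count: 0

0


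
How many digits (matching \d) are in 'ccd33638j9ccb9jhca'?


\d matches any digit 0-9.
Scanning 'ccd33638j9ccb9jhca':
  pos 3: '3' -> DIGIT
  pos 4: '3' -> DIGIT
  pos 5: '6' -> DIGIT
  pos 6: '3' -> DIGIT
  pos 7: '8' -> DIGIT
  pos 9: '9' -> DIGIT
  pos 13: '9' -> DIGIT
Digits found: ['3', '3', '6', '3', '8', '9', '9']
Total: 7

7


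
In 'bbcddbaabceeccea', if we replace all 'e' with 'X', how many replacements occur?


re.sub('e', 'X', text) replaces every occurrence of 'e' with 'X'.
Text: 'bbcddbaabceeccea'
Scanning for 'e':
  pos 10: 'e' -> replacement #1
  pos 11: 'e' -> replacement #2
  pos 14: 'e' -> replacement #3
Total replacements: 3

3


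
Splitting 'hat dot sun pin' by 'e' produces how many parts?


Splitting by 'e' breaks the string at each occurrence of the separator.
Text: 'hat dot sun pin'
Parts after split:
  Part 1: 'hat dot sun pin'
Total parts: 1

1


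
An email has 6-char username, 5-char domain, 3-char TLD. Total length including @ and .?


An email address has format: username@domain.tld
Username length: 6
'@' character: 1
Domain length: 5
'.' character: 1
TLD length: 3
Total = 6 + 1 + 5 + 1 + 3 = 16

16


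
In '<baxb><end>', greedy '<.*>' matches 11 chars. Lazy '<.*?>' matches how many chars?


Greedy '<.*>' tries to match as MUCH as possible.
Lazy '<.*?>' tries to match as LITTLE as possible.

String: '<baxb><end>'
Greedy '<.*>' starts at first '<' and extends to the LAST '>': '<baxb><end>' (11 chars)
Lazy '<.*?>' starts at first '<' and stops at the FIRST '>': '<baxb>' (6 chars)

6


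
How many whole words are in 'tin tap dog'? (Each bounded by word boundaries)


Word boundaries (\b) mark the start/end of each word.
Text: 'tin tap dog'
Splitting by whitespace:
  Word 1: 'tin'
  Word 2: 'tap'
  Word 3: 'dog'
Total whole words: 3

3


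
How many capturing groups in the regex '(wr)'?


To count capturing groups, count each '(' that starts a group.
Pattern: '(wr)'
Walking through the pattern:
  Position 0: '(' -> group #1
Total capturing groups: 1

1


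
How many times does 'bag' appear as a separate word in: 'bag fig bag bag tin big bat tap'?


Scanning each word for exact match 'bag':
  Word 1: 'bag' -> MATCH
  Word 2: 'fig' -> no
  Word 3: 'bag' -> MATCH
  Word 4: 'bag' -> MATCH
  Word 5: 'tin' -> no
  Word 6: 'big' -> no
  Word 7: 'bat' -> no
  Word 8: 'tap' -> no
Total matches: 3

3


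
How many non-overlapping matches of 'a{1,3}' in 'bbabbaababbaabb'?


Pattern 'a{1,3}' matches between 1 and 3 consecutive a's (greedy).
String: 'bbabbaababbaabb'
Finding runs of a's and applying greedy matching:
  Run at pos 2: 'a' (length 1)
  Run at pos 5: 'aa' (length 2)
  Run at pos 8: 'a' (length 1)
  Run at pos 11: 'aa' (length 2)
Matches: ['a', 'aa', 'a', 'aa']
Count: 4

4


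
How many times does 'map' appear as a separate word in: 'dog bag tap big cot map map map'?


Scanning each word for exact match 'map':
  Word 1: 'dog' -> no
  Word 2: 'bag' -> no
  Word 3: 'tap' -> no
  Word 4: 'big' -> no
  Word 5: 'cot' -> no
  Word 6: 'map' -> MATCH
  Word 7: 'map' -> MATCH
  Word 8: 'map' -> MATCH
Total matches: 3

3


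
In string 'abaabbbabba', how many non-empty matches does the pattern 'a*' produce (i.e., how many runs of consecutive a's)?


Pattern 'a*' matches zero or more a's. We want non-empty runs of consecutive a's.
String: 'abaabbbabba'
Walking through the string to find runs of a's:
  Run 1: positions 0-0 -> 'a'
  Run 2: positions 2-3 -> 'aa'
  Run 3: positions 7-7 -> 'a'
  Run 4: positions 10-10 -> 'a'
Non-empty runs found: ['a', 'aa', 'a', 'a']
Count: 4

4


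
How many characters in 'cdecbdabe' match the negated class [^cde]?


Negated class [^cde] matches any char NOT in {c, d, e}
Scanning 'cdecbdabe':
  pos 0: 'c' -> no (excluded)
  pos 1: 'd' -> no (excluded)
  pos 2: 'e' -> no (excluded)
  pos 3: 'c' -> no (excluded)
  pos 4: 'b' -> MATCH
  pos 5: 'd' -> no (excluded)
  pos 6: 'a' -> MATCH
  pos 7: 'b' -> MATCH
  pos 8: 'e' -> no (excluded)
Total matches: 3

3


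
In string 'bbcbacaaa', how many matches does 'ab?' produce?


Pattern 'ab?' matches 'a' optionally followed by 'b'.
String: 'bbcbacaaa'
Scanning left to right for 'a' then checking next char:
  Match 1: 'a' (a not followed by b)
  Match 2: 'a' (a not followed by b)
  Match 3: 'a' (a not followed by b)
  Match 4: 'a' (a not followed by b)
Total matches: 4

4


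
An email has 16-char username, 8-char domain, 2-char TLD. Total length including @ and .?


An email address has format: username@domain.tld
Username length: 16
'@' character: 1
Domain length: 8
'.' character: 1
TLD length: 2
Total = 16 + 1 + 8 + 1 + 2 = 28

28


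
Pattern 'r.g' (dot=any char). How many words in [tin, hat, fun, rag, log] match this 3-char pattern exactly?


Pattern 'r.g' means: starts with 'r', any single char, ends with 'g'.
Checking each word (must be exactly 3 chars):
  'tin' (len=3): no
  'hat' (len=3): no
  'fun' (len=3): no
  'rag' (len=3): MATCH
  'log' (len=3): no
Matching words: ['rag']
Total: 1

1


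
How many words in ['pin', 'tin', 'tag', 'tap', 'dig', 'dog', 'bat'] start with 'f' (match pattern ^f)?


Pattern ^f anchors to start of word. Check which words begin with 'f':
  'pin' -> no
  'tin' -> no
  'tag' -> no
  'tap' -> no
  'dig' -> no
  'dog' -> no
  'bat' -> no
Matching words: []
Count: 0

0


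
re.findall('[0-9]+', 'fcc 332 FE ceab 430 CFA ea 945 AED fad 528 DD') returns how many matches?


Pattern '[0-9]+' finds one or more digits.
Text: 'fcc 332 FE ceab 430 CFA ea 945 AED fad 528 DD'
Scanning for matches:
  Match 1: '332'
  Match 2: '430'
  Match 3: '945'
  Match 4: '528'
Total matches: 4

4


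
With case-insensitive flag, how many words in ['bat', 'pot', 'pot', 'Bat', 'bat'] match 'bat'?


Case-insensitive matching: compare each word's lowercase form to 'bat'.
  'bat' -> lower='bat' -> MATCH
  'pot' -> lower='pot' -> no
  'pot' -> lower='pot' -> no
  'Bat' -> lower='bat' -> MATCH
  'bat' -> lower='bat' -> MATCH
Matches: ['bat', 'Bat', 'bat']
Count: 3

3


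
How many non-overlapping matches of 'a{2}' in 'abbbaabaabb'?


Pattern 'a{2}' matches exactly 2 consecutive a's (greedy, non-overlapping).
String: 'abbbaabaabb'
Scanning for runs of a's:
  Run at pos 0: 'a' (length 1) -> 0 match(es)
  Run at pos 4: 'aa' (length 2) -> 1 match(es)
  Run at pos 7: 'aa' (length 2) -> 1 match(es)
Matches found: ['aa', 'aa']
Total: 2

2


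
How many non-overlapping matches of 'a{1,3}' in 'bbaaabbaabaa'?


Pattern 'a{1,3}' matches between 1 and 3 consecutive a's (greedy).
String: 'bbaaabbaabaa'
Finding runs of a's and applying greedy matching:
  Run at pos 2: 'aaa' (length 3)
  Run at pos 7: 'aa' (length 2)
  Run at pos 10: 'aa' (length 2)
Matches: ['aaa', 'aa', 'aa']
Count: 3

3


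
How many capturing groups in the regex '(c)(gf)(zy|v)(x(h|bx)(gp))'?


To count capturing groups, count each '(' that starts a group.
Pattern: '(c)(gf)(zy|v)(x(h|bx)(gp))'
Walking through the pattern:
  Position 0: '(' -> group #1
  Position 3: '(' -> group #2
  Position 7: '(' -> group #3
  Position 13: '(' -> group #4
  Position 15: '(' -> group #5
  Position 21: '(' -> group #6
Total capturing groups: 6

6


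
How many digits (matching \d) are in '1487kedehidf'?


\d matches any digit 0-9.
Scanning '1487kedehidf':
  pos 0: '1' -> DIGIT
  pos 1: '4' -> DIGIT
  pos 2: '8' -> DIGIT
  pos 3: '7' -> DIGIT
Digits found: ['1', '4', '8', '7']
Total: 4

4


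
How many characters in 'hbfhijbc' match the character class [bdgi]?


Character class [bdgi] matches any of: {b, d, g, i}
Scanning string 'hbfhijbc' character by character:
  pos 0: 'h' -> no
  pos 1: 'b' -> MATCH
  pos 2: 'f' -> no
  pos 3: 'h' -> no
  pos 4: 'i' -> MATCH
  pos 5: 'j' -> no
  pos 6: 'b' -> MATCH
  pos 7: 'c' -> no
Total matches: 3

3


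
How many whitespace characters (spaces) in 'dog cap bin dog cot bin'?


\s matches whitespace characters (spaces, tabs, etc.).
Text: 'dog cap bin dog cot bin'
This text has 6 words separated by spaces.
Number of spaces = number of words - 1 = 6 - 1 = 5

5


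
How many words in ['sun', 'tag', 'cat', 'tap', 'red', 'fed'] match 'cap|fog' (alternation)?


Alternation 'cap|fog' matches either 'cap' or 'fog'.
Checking each word:
  'sun' -> no
  'tag' -> no
  'cat' -> no
  'tap' -> no
  'red' -> no
  'fed' -> no
Matches: []
Count: 0

0
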